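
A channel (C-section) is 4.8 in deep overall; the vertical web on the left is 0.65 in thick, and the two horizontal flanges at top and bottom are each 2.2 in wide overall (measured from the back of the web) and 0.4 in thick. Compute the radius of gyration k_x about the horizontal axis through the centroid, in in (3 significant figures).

Break the section into simple shapes (no overlaps), measuring from the bottom-left corner of the bounding box.
Web: 0.65 × 4.8, A = 3.12 in², y = 2.4 in, Ī = 5.9904 in⁴.
Top flange (beyond web): 1.55 × 0.4, A = 0.62 in², y = 4.6 in, Ī = 0.0082667 in⁴.
Bottom flange (beyond web): 1.55 × 0.4, A = 0.62 in², y = 0.2 in, Ī = 0.0082667 in⁴.
By symmetry the centroid is at mid-height, ȳ = 2.4 in.
Transfer each piece to the horizontal axis through the centroid using Ī + A·d² with d = y − 2.4:
  web: d = 0 in → contributes +5.9904 in⁴
  top flange (beyond web): d = 2.2 in → contributes +3.0091 in⁴
  bottom flange (beyond web): d = -2.2 in → contributes +3.0091 in⁴
Total I = 12.009 in⁴.
Radius of gyration: k = √(I/A) = √(12.009 / 4.36) = 1.6596 in.

k_x ≈ 1.66 in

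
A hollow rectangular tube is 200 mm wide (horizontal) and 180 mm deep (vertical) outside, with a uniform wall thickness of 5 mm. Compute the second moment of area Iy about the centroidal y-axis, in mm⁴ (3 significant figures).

Treat the section as a set of non-overlapping primitives; coordinates are from the bounding-box lower-left.
Outer rectangle: 200 × 180, A = 36 000 mm², x = 100 mm, Ī = 120 000 000 mm⁴.
Inner void (subtracted): 190 × 170, A = 32 300 mm², x = 100 mm, Ī = 97 169 167 mm⁴.
By symmetry the centroid is at mid-width, x̄ = 100 mm.
All pieces are centred on the centroidal y-axis, so I = ΣĪ (holes subtracted) = 22 830 833 mm⁴.

Iy ≈ 2.28 × 10⁷ mm⁴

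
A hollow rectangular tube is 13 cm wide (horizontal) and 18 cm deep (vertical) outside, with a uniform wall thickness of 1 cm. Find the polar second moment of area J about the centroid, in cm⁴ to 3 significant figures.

J ≈ 4080 cm⁴

Treat the section as a set of non-overlapping primitives; coordinates are from the bounding-box lower-left.
Outer rectangle: 13 × 18, A = 234 cm², y = 9 cm, Ī = 6 318 cm⁴.
Inner void (subtracted): 11 × 16, A = 176 cm², y = 9 cm, Ī = 3754.7 cm⁴.
By symmetry the centroid is at mid-height, ȳ = 9 cm.
All pieces are centred on the centroidal x-axis, so I = ΣĪ (holes subtracted) = 2563.3 cm⁴.
Repeating about the centroidal y-axis gives I_y = 1520.8 cm⁴.
Polar second moment: J = I_x + I_y = 4084.2 cm⁴.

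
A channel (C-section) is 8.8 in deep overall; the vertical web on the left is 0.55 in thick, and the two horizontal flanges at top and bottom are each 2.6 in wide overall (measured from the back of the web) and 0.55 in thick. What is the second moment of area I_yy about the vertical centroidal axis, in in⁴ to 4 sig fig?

I_yy ≈ 3.511 in⁴

Treat the section as a set of non-overlapping primitives; coordinates are from the bounding-box lower-left.
Web: 0.55 × 8.8, A = 4.84 in², x = 0.275 in, Ī = 0.122008 in⁴.
Top flange (beyond web): 2.05 × 0.55, A = 1.1275 in², x = 1.575 in, Ī = 0.39486 in⁴.
Bottom flange (beyond web): 2.05 × 0.55, A = 1.1275 in², x = 1.575 in, Ī = 0.39486 in⁴.
Centroid: x̄ = ΣA·x / ΣA = 0.688178 in.
Transfer each piece to the vertical centroidal axis using Ī + A·d² with d = x − 0.688178:
  web: d = -0.413178 in → contributes +0.948275 in⁴
  top flange (beyond web): d = 0.886822 in → contributes +1.28159 in⁴
  bottom flange (beyond web): d = 0.886822 in → contributes +1.28159 in⁴
Total I = 3.51145 in⁴.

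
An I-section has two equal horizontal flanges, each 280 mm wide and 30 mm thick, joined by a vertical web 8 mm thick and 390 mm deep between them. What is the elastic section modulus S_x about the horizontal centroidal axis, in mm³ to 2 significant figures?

Split into non-overlapping primitives; take the origin at the lower-left of the bounding box.
Bottom flange: 280 × 30, A = 8 400 mm², y = 15 mm, Ī = 630 000 mm⁴.
Web: 8 × 390, A = 3 120 mm², y = 225 mm, Ī = 39 546 000 mm⁴.
Top flange: 280 × 30, A = 8 400 mm², y = 435 mm, Ī = 630 000 mm⁴.
By symmetry the centroid is at mid-height, ȳ = 225 mm.
Transfer each piece to the horizontal centroidal axis using Ī + A·d² with d = y − 225:
  bottom flange: d = -210 mm → contributes +371 070 000 mm⁴
  web: d = 0 mm → contributes +39 546 000 mm⁴
  top flange: d = 210 mm → contributes +371 070 000 mm⁴
Total I = 781 686 000 mm⁴.
Extreme fibre distance c = 225 mm; S = I/c = 3 474 160 mm³.

S_x ≈ 3.5 × 10⁶ mm³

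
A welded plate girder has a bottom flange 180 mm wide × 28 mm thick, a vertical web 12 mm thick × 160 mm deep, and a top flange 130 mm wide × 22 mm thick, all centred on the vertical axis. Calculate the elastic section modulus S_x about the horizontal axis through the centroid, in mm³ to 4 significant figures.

S_x ≈ 5.505 × 10⁵ mm³

Decompose the section into non-overlapping parts with the origin at the bottom-left of its bounding rectangle.
Bottom plate: 180 × 28, A = 5 040 mm², y = 14 mm, Ī = 329 280 mm⁴.
Web plate: 12 × 160, A = 1 920 mm², y = 108 mm, Ī = 4 096 000 mm⁴.
Top plate: 130 × 22, A = 2 860 mm², y = 199 mm, Ī = 115 353 mm⁴.
Centroid: ȳ = ΣA·y / ΣA = 86.2587 mm.
Transfer each piece to the horizontal axis through the centroid using Ī + A·d² with d = y − 86.2587:
  bottom plate: d = -72.2587 mm → contributes +26 644 699 mm⁴
  web plate: d = 21.7413 mm → contributes +5 003 557 mm⁴
  top plate: d = 112.741 mm → contributes +36 467 700 mm⁴
Total I = 68 115 956 mm⁴.
Extreme fibre distance c = 123.741 mm; S = I/c = 550 470 mm³.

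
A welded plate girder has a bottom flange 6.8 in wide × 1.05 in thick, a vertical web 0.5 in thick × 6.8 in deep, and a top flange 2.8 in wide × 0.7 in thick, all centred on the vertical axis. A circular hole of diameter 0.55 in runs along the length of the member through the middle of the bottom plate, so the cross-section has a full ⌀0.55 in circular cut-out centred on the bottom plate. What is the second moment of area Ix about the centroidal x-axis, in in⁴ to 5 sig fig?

Treat the section as a set of non-overlapping primitives; coordinates are from the bounding-box lower-left.
Bottom plate: 6.8 × 1.05, A = 7.14 in², y = 0.525 in, Ī = 0.6559875 in⁴.
Web plate: 0.5 × 6.8, A = 3.4 in², y = 4.45 in, Ī = 13.10133 in⁴.
Top plate: 2.8 × 0.7, A = 1.96 in², y = 8.2 in, Ī = 0.08003333 in⁴.
Hole (subtracted): ⌀0.55, A = 0.2375829 in², y = 0.525 in, Ī = 0.004491803 in⁴.
Centroid: ȳ = ΣA·y / ΣA = 2.840041 in.
Transfer each piece to the centroidal x-axis using Ī + A·d² with d = y − 2.840041:
  bottom plate: d = -2.315041 in → contributes +38.92221 in⁴
  web plate: d = 1.609959 in → contributes +21.91402 in⁴
  top plate: d = 5.359959 in → contributes +56.38918 in⁴
  hole: d = -2.315041 in → contributes −1.277798 in⁴
Total I = 115.9476 in⁴.

Ix ≈ 115.95 in⁴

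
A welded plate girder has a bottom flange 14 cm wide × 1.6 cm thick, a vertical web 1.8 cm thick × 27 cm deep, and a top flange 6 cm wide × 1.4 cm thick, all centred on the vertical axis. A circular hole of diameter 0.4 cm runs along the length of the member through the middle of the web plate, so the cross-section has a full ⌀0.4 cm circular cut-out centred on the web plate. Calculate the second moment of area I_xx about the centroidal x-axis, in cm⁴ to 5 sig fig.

Decompose the section into non-overlapping parts with the origin at the bottom-left of its bounding rectangle.
Bottom plate: 14 × 1.6, A = 22.4 cm², y = 0.8 cm, Ī = 4.778667 cm⁴.
Web plate: 1.8 × 27, A = 48.6 cm², y = 15.1 cm, Ī = 2952.45 cm⁴.
Top plate: 6 × 1.4, A = 8.4 cm², y = 29.3 cm, Ī = 1.372 cm⁴.
Hole (subtracted): ⌀0.4, A = 0.1256637 cm², y = 15.1 cm, Ī = 0.001256637 cm⁴.
Centroid: ȳ = ΣA·y / ΣA = 12.564 cm.
Transfer each piece to the centroidal x-axis using Ī + A·d² with d = y − 12.564:
  bottom plate: d = -11.764 cm → contributes +3104.751 cm⁴
  web plate: d = 2.536004 cm → contributes +3265.012 cm⁴
  top plate: d = 16.736 cm → contributes +2354.16 cm⁴
  hole: d = 2.536004 cm → contributes −0.8094394 cm⁴
Total I = 8723.113 cm⁴.

I_xx ≈ 8723.1 cm⁴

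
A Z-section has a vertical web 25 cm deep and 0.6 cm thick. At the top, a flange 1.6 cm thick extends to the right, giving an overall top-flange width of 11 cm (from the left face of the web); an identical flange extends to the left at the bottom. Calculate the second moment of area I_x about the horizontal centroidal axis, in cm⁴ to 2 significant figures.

I_x ≈ 5300 cm⁴

Break the section into simple shapes (no overlaps), measuring from the bottom-left corner of the bounding box.
Web: 0.6 × 25, A = 15 cm², y = 12.5 cm, Ī = 781.3 cm⁴.
Top flange (beyond web): 10.4 × 1.6, A = 16.64 cm², y = 24.2 cm, Ī = 3.55 cm⁴.
Bottom flange (beyond web): 10.4 × 1.6, A = 16.64 cm², y = 0.8 cm, Ī = 3.55 cm⁴.
Centroid: ȳ = ΣA·y / ΣA = 12.5 cm.
Transfer each piece to the horizontal centroidal axis using Ī + A·d² with d = y − 12.5:
  web: d = 0 cm → contributes +781.3 cm⁴
  top flange (beyond web): d = 11.7 cm → contributes +2 281 cm⁴
  bottom flange (beyond web): d = -11.7 cm → contributes +2 281 cm⁴
Total I = 5 344 cm⁴.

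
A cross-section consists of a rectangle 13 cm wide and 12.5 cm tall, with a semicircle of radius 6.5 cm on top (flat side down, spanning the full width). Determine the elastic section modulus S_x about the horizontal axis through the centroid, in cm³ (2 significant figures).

S_x ≈ 610 cm³

Treat the section as a set of non-overlapping primitives; coordinates are from the bounding-box lower-left.
Rectangular body: 13 × 12.5, A = 162.5 cm², y = 6.25 cm, Ī = 2 116 cm⁴.
Semicircular cap: semicircle r = 6.5, A = 66.37 cm², y = 15.26 cm, Ī = 195.9 cm⁴.
Centroid: ȳ = ΣA·y / ΣA = 8.862 cm.
Transfer each piece to the horizontal axis through the centroid using Ī + A·d² with d = y − 8.862:
  rectangular body: d = -2.612 cm → contributes +3 225 cm⁴
  semicircular cap: d = 6.396 cm → contributes +2 911 cm⁴
Total I = 6 136 cm⁴.
Extreme fibre distance c = 10.14 cm; S = I/c = 605.3 cm³.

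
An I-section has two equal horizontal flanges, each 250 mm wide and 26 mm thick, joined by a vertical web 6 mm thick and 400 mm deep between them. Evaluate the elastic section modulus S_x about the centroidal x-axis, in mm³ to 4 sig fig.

S_x ≈ 2.755 × 10⁶ mm³

Break the section into simple shapes (no overlaps), measuring from the bottom-left corner of the bounding box.
Bottom flange: 250 × 26, A = 6 500 mm², y = 13 mm, Ī = 366 167 mm⁴.
Web: 6 × 400, A = 2 400 mm², y = 226 mm, Ī = 32 000 000 mm⁴.
Top flange: 250 × 26, A = 6 500 mm², y = 439 mm, Ī = 366 167 mm⁴.
By symmetry the centroid is at mid-height, ȳ = 226 mm.
Transfer each piece to the centroidal x-axis using Ī + A·d² with d = y − 226:
  bottom flange: d = -213 mm → contributes +295 264 667 mm⁴
  web: d = 0 mm → contributes +32 000 000 mm⁴
  top flange: d = 213 mm → contributes +295 264 667 mm⁴
Total I = 622 529 333 mm⁴.
Extreme fibre distance c = 226 mm; S = I/c = 2 754 555 mm³.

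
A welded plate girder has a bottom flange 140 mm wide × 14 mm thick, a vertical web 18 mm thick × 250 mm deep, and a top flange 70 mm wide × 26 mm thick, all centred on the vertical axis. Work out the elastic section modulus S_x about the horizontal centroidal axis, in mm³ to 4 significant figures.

S_x ≈ 6.081 × 10⁵ mm³

Split into non-overlapping primitives; take the origin at the lower-left of the bounding box.
Bottom plate: 140 × 14, A = 1 960 mm², y = 7 mm, Ī = 32013.3 mm⁴.
Web plate: 18 × 250, A = 4 500 mm², y = 139 mm, Ī = 23 437 500 mm⁴.
Top plate: 70 × 26, A = 1 820 mm², y = 277 mm, Ī = 102 527 mm⁴.
Centroid: ȳ = ΣA·y / ΣA = 138.087 mm.
Transfer each piece to the horizontal centroidal axis using Ī + A·d² with d = y − 138.087:
  bottom plate: d = -131.087 mm → contributes +33 712 242 mm⁴
  web plate: d = 0.913043 mm → contributes +23 441 251 mm⁴
  top plate: d = 138.913 mm → contributes +35 222 764 mm⁴
Total I = 92 376 257 mm⁴.
Extreme fibre distance c = 151.913 mm; S = I/c = 608 086 mm³.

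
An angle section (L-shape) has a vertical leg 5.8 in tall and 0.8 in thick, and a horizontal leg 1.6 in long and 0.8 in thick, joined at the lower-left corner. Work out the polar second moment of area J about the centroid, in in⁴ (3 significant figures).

Treat the section as a set of non-overlapping primitives; coordinates are from the bounding-box lower-left.
Vertical leg: 0.8 × 5.8, A = 4.64 in², y = 2.9 in, Ī = 13.007 in⁴.
Horizontal leg (remainder): 0.8 × 0.8, A = 0.64 in², y = 0.4 in, Ī = 0.034133 in⁴.
Centroid: ȳ = ΣA·y / ΣA = 2.597 in.
Transfer each piece to the centroidal x-axis using Ī + A·d² with d = y − 2.597:
  vertical leg: d = 0.30303 in → contributes +13.434 in⁴
  horizontal leg (remainder): d = -2.197 in → contributes +3.1232 in⁴
Total I = 16.557 in⁴.
For the y-axis: x̄ = 0.49697 in.
Repeating about the centroidal y-axis gives I_y = 0.64155 in⁴.
Polar second moment: J = I_x + I_y = 17.198 in⁴.

J ≈ 17.2 in⁴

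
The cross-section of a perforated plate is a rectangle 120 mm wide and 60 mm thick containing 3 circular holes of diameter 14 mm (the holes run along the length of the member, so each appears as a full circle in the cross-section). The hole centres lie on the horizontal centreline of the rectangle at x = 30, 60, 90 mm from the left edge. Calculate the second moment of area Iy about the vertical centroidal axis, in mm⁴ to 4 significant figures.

Treat the section as a set of non-overlapping primitives; coordinates are from the bounding-box lower-left.
Plate: 120 × 60, A = 7 200 mm², x = 60 mm, Ī = 8 640 000 mm⁴.
Hole 1 (subtracted): ⌀14, A = 153.938 mm², x = 30 mm, Ī = 1885.74 mm⁴.
Hole 2 (subtracted): ⌀14, A = 153.938 mm², x = 60 mm, Ī = 1885.74 mm⁴.
Hole 3 (subtracted): ⌀14, A = 153.938 mm², x = 90 mm, Ī = 1885.74 mm⁴.
By symmetry the centroid is at mid-width, x̄ = 60 mm.
Transfer each piece to the vertical centroidal axis using Ī + A·d² with d = x − 60:
  plate: d = 0 mm → contributes +8 640 000 mm⁴
  hole 1: d = -30 mm → contributes −140 430 mm⁴
  hole 2: d = 0 mm → contributes −1885.74 mm⁴
  hole 3: d = 30 mm → contributes −140 430 mm⁴
Total I = 8 357 254 mm⁴.

Iy ≈ 8.357 × 10⁶ mm⁴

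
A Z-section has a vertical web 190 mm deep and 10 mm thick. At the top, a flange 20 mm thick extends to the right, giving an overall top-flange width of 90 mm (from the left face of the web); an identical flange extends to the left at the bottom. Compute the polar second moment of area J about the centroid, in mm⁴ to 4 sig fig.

Split into non-overlapping primitives; take the origin at the lower-left of the bounding box.
Web: 10 × 190, A = 1 900 mm², y = 95 mm, Ī = 5 715 833 mm⁴.
Top flange (beyond web): 80 × 20, A = 1 600 mm², y = 180 mm, Ī = 53333.3 mm⁴.
Bottom flange (beyond web): 80 × 20, A = 1 600 mm², y = 10 mm, Ī = 53333.3 mm⁴.
Centroid: ȳ = ΣA·y / ΣA = 95 mm.
Transfer each piece to the centroidal x-axis using Ī + A·d² with d = y − 95:
  web: d = 0 mm → contributes +5 715 833 mm⁴
  top flange (beyond web): d = 85 mm → contributes +11 613 333 mm⁴
  bottom flange (beyond web): d = -85 mm → contributes +11 613 333 mm⁴
Total I = 28 942 500 mm⁴.
For the y-axis: x̄ = 85 mm.
Repeating about the centroidal y-axis gives I_y = 8 202 500 mm⁴.
Polar second moment: J = I_x + I_y = 37 145 000 mm⁴.

J ≈ 3.715 × 10⁷ mm⁴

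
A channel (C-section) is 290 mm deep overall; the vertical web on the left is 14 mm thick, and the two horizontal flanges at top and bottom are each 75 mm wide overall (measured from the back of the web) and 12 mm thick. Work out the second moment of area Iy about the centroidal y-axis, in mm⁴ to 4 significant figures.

Break the section into simple shapes (no overlaps), measuring from the bottom-left corner of the bounding box.
Web: 14 × 290, A = 4 060 mm², x = 7 mm, Ī = 66313.3 mm⁴.
Top flange (beyond web): 61 × 12, A = 732 mm², x = 44.5 mm, Ī = 226 981 mm⁴.
Bottom flange (beyond web): 61 × 12, A = 732 mm², x = 44.5 mm, Ī = 226 981 mm⁴.
Centroid: x̄ = ΣA·x / ΣA = 16.9385 mm.
Transfer each piece to the centroidal y-axis using Ī + A·d² with d = x − 16.9385:
  web: d = -9.93845 mm → contributes +467 331 mm⁴
  top flange (beyond web): d = 27.5615 mm → contributes +783 037 mm⁴
  bottom flange (beyond web): d = 27.5615 mm → contributes +783 037 mm⁴
Total I = 2 033 404 mm⁴.

Iy ≈ 2.033 × 10⁶ mm⁴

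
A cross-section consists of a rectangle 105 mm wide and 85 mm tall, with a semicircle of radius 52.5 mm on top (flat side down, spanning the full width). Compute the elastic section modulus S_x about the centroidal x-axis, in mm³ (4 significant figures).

Treat the section as a set of non-overlapping primitives; coordinates are from the bounding-box lower-left.
Rectangular body: 105 × 85, A = 8 925 mm², y = 42.5 mm, Ī = 5 373 594 mm⁴.
Semicircular cap: semicircle r = 52.5, A = 4329.51 mm², y = 107.282 mm, Ī = 833 814 mm⁴.
Centroid: ȳ = ΣA·y / ΣA = 63.6606 mm.
Transfer each piece to the centroidal x-axis using Ī + A·d² with d = y − 63.6606:
  rectangular body: d = -21.1606 mm → contributes +9 369 935 mm⁴
  semicircular cap: d = 43.6211 mm → contributes +9 072 014 mm⁴
Total I = 18 441 949 mm⁴.
Extreme fibre distance c = 73.8394 mm; S = I/c = 249 757 mm³.

S_x ≈ 2.498 × 10⁵ mm³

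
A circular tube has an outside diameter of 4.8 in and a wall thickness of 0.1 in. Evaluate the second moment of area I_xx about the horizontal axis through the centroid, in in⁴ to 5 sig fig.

Split into non-overlapping primitives; take the origin at the lower-left of the bounding box.
Outer circle: ⌀4.8, A = 18.09557 in², y = 2.4 in, Ī = 26.05763 in⁴.
Bore (subtracted): ⌀4.6, A = 16.61903 in², y = 2.4 in, Ī = 21.97866 in⁴.
By symmetry the centroid is at mid-height, ȳ = 2.4 in.
All pieces are centred on the horizontal axis through the centroid, so I = ΣĪ (holes subtracted) = 4.078965 in⁴.

I_xx ≈ 4.0790 in⁴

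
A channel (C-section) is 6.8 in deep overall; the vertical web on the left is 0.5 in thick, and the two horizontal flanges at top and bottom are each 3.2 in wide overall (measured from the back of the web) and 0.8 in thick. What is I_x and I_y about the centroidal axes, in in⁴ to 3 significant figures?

I_x ≈ 52.2 in⁴, I_y ≈ 7.57 in⁴

Break the section into simple shapes (no overlaps), measuring from the bottom-left corner of the bounding box.
Web: 0.5 × 6.8, A = 3.4 in², y = 3.4 in, Ī = 13.101 in⁴.
Top flange (beyond web): 2.7 × 0.8, A = 2.16 in², y = 6.4 in, Ī = 0.1152 in⁴.
Bottom flange (beyond web): 2.7 × 0.8, A = 2.16 in², y = 0.4 in, Ī = 0.1152 in⁴.
By symmetry the centroid is at mid-height, ȳ = 3.4 in.
Transfer each piece to the centroidal x-axis using Ī + A·d² with d = y − 3.4:
  web: d = 0 in → contributes +13.101 in⁴
  top flange (beyond web): d = 3 in → contributes +19.555 in⁴
  bottom flange (beyond web): d = -3 in → contributes +19.555 in⁴
Total I = 52.212 in⁴.
For the y-axis: x̄ = 1.1453 in.
Repeating about the centroidal y-axis gives I_y = 7.5659 in⁴.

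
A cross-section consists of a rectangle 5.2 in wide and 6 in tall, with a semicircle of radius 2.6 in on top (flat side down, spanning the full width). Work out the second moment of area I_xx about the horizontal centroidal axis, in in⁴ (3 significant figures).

I_xx ≈ 232 in⁴

Treat the section as a set of non-overlapping primitives; coordinates are from the bounding-box lower-left.
Rectangular body: 5.2 × 6, A = 31.2 in², y = 3 in, Ī = 93.6 in⁴.
Semicircular cap: semicircle r = 2.6, A = 10.619 in², y = 7.1035 in, Ī = 5.0156 in⁴.
Centroid: ȳ = ΣA·y / ΣA = 4.042 in.
Transfer each piece to the horizontal centroidal axis using Ī + A·d² with d = y − 4.042:
  rectangular body: d = -1.042 in → contributes +127.47 in⁴
  semicircular cap: d = 3.0615 in → contributes +104.54 in⁴
Total I = 232.02 in⁴.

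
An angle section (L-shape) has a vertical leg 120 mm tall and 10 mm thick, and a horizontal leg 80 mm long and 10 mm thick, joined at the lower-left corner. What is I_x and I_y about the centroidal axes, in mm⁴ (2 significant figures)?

I_x ≈ 2.8 × 10⁶ mm⁴, I_y ≈ 1.0 × 10⁶ mm⁴

Break the section into simple shapes (no overlaps), measuring from the bottom-left corner of the bounding box.
Vertical leg: 10 × 120, A = 1 200 mm², y = 60 mm, Ī = 1 440 000 mm⁴.
Horizontal leg (remainder): 70 × 10, A = 700 mm², y = 5 mm, Ī = 5 833 mm⁴.
Centroid: ȳ = ΣA·y / ΣA = 39.74 mm.
Transfer each piece to the centroidal x-axis using Ī + A·d² with d = y − 39.74:
  vertical leg: d = 20.26 mm → contributes +1 932 715 mm⁴
  horizontal leg (remainder): d = -34.74 mm → contributes +850 487 mm⁴
Total I = 2 783 202 mm⁴.
For the y-axis: x̄ = 19.74 mm.
Repeating about the centroidal y-axis gives I_y = 1 003 202 mm⁴.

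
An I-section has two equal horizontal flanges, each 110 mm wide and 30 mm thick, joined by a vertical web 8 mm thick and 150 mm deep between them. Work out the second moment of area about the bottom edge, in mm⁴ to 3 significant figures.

I_base ≈ 1.42 × 10⁸ mm⁴

Decompose the section into non-overlapping parts with the origin at the bottom-left of its bounding rectangle.
Bottom flange: 110 × 30, A = 3 300 mm², y = 15 mm, Ī = 247 500 mm⁴.
Web: 8 × 150, A = 1 200 mm², y = 105 mm, Ī = 2 250 000 mm⁴.
Top flange: 110 × 30, A = 3 300 mm², y = 195 mm, Ī = 247 500 mm⁴.
Transfer each piece to the base of the section using Ī + A·d² with d = y − 0:
  bottom flange: d = 15 mm → contributes +990 000 mm⁴
  web: d = 105 mm → contributes +15 480 000 mm⁴
  top flange: d = 195 mm → contributes +125 730 000 mm⁴
Total I = 142 200 000 mm⁴.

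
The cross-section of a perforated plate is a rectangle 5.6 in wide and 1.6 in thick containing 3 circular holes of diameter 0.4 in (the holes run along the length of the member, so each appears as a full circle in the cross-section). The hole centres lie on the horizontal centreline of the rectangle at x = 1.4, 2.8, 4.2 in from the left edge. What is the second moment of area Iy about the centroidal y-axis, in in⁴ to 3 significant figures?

Iy ≈ 22.9 in⁴

Break the section into simple shapes (no overlaps), measuring from the bottom-left corner of the bounding box.
Plate: 5.6 × 1.6, A = 8.96 in², x = 2.8 in, Ī = 23.415 in⁴.
Hole 1 (subtracted): ⌀0.4, A = 0.12566 in², x = 1.4 in, Ī = 0.0012566 in⁴.
Hole 2 (subtracted): ⌀0.4, A = 0.12566 in², x = 2.8 in, Ī = 0.0012566 in⁴.
Hole 3 (subtracted): ⌀0.4, A = 0.12566 in², x = 4.2 in, Ī = 0.0012566 in⁴.
By symmetry the centroid is at mid-width, x̄ = 2.8 in.
Transfer each piece to the centroidal y-axis using Ī + A·d² with d = x − 2.8:
  plate: d = 0 in → contributes +23.415 in⁴
  hole 1: d = -1.4 in → contributes −0.24756 in⁴
  hole 2: d = 0 in → contributes −0.0012566 in⁴
  hole 3: d = 1.4 in → contributes −0.24756 in⁴
Total I = 22.919 in⁴.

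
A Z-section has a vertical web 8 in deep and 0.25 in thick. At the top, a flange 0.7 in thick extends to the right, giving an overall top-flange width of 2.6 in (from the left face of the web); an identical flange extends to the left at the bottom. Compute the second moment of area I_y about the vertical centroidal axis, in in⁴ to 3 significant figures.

Split into non-overlapping primitives; take the origin at the lower-left of the bounding box.
Web: 0.25 × 8, A = 2 in², x = 2.475 in, Ī = 0.010417 in⁴.
Top flange (beyond web): 2.35 × 0.7, A = 1.645 in², x = 3.775 in, Ī = 0.75704 in⁴.
Bottom flange (beyond web): 2.35 × 0.7, A = 1.645 in², x = 1.175 in, Ī = 0.75704 in⁴.
Centroid: x̄ = ΣA·x / ΣA = 2.475 in.
Transfer each piece to the vertical centroidal axis using Ī + A·d² with d = x − 2.475:
  web: d = 0 in → contributes +0.010417 in⁴
  top flange (beyond web): d = 1.3 in → contributes +3.5371 in⁴
  bottom flange (beyond web): d = -1.3 in → contributes +3.5371 in⁴
Total I = 7.0846 in⁴.

I_y ≈ 7.08 in⁴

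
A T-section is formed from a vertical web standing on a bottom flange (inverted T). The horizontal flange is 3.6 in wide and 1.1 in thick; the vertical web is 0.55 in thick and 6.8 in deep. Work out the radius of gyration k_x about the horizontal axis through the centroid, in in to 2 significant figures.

k_x ≈ 2.4 in

Break the section into simple shapes (no overlaps), measuring from the bottom-left corner of the bounding box.
Flange: 3.6 × 1.1, A = 3.96 in², y = 0.55 in, Ī = 0.3993 in⁴.
Web: 0.55 × 6.8, A = 3.74 in², y = 4.5 in, Ī = 14.41 in⁴.
Centroid: ȳ = ΣA·y / ΣA = 2.469 in.
Transfer each piece to the horizontal axis through the centroid using Ī + A·d² with d = y − 2.469:
  flange: d = -1.919 in → contributes +14.98 in⁴
  web: d = 2.031 in → contributes +29.85 in⁴
Total I = 44.82 in⁴.
Radius of gyration: k = √(I/A) = √(44.82 / 7.7) = 2.413 in.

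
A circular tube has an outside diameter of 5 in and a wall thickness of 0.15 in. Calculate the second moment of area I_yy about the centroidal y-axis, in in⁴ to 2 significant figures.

Break the section into simple shapes (no overlaps), measuring from the bottom-left corner of the bounding box.
Outer circle: ⌀5, A = 19.63 in², x = 2.5 in, Ī = 30.68 in⁴.
Bore (subtracted): ⌀4.7, A = 17.35 in², x = 2.5 in, Ī = 23.95 in⁴.
By symmetry the centroid is at mid-width, x̄ = 2.5 in.
All pieces are centred on the centroidal y-axis, so I = ΣĪ (holes subtracted) = 6.727 in⁴.

I_yy ≈ 6.7 in⁴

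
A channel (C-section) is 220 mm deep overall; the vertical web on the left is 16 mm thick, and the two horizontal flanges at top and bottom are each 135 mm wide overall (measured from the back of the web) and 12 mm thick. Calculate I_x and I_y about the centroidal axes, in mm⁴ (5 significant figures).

Treat the section as a set of non-overlapping primitives; coordinates are from the bounding-box lower-left.
Web: 16 × 220, A = 3 520 mm², y = 110 mm, Ī = 14 197 333 mm⁴.
Top flange (beyond web): 119 × 12, A = 1 428 mm², y = 214 mm, Ī = 17 136 mm⁴.
Bottom flange (beyond web): 119 × 12, A = 1 428 mm², y = 6 mm, Ī = 17 136 mm⁴.
By symmetry the centroid is at mid-height, ȳ = 110 mm.
Transfer each piece to the centroidal x-axis using Ī + A·d² with d = y − 110:
  web: d = 0 mm → contributes +14 197 333 mm⁴
  top flange (beyond web): d = 104 mm → contributes +15 462 384 mm⁴
  bottom flange (beyond web): d = -104 mm → contributes +15 462 384 mm⁴
Total I = 45 122 101 mm⁴.
For the y-axis: x̄ = 38.23526 mm.
Repeating about the centroidal y-axis gives I_y = 10 629 308 mm⁴.

I_x ≈ 4.5122 × 10⁷ mm⁴, I_y ≈ 1.0629 × 10⁷ mm⁴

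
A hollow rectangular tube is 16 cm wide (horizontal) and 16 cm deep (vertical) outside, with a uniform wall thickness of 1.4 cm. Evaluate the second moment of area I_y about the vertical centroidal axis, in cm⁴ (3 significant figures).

Treat the section as a set of non-overlapping primitives; coordinates are from the bounding-box lower-left.
Outer rectangle: 16 × 16, A = 256 cm², x = 8 cm, Ī = 5461.3 cm⁴.
Inner void (subtracted): 13.2 × 13.2, A = 174.24 cm², x = 8 cm, Ī = 2 530 cm⁴.
By symmetry the centroid is at mid-width, x̄ = 8 cm.
All pieces are centred on the vertical centroidal axis, so I = ΣĪ (holes subtracted) = 2931.4 cm⁴.

I_y ≈ 2930 cm⁴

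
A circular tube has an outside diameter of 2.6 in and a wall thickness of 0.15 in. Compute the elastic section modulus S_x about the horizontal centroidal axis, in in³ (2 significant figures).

S_x ≈ 0.67 in³

Split into non-overlapping primitives; take the origin at the lower-left of the bounding box.
Outer circle: ⌀2.6, A = 5.309 in², y = 1.3 in, Ī = 2.243 in⁴.
Bore (subtracted): ⌀2.3, A = 4.155 in², y = 1.3 in, Ī = 1.374 in⁴.
By symmetry the centroid is at mid-height, ȳ = 1.3 in.
All pieces are centred on the horizontal centroidal axis, so I = ΣĪ (holes subtracted) = 0.8695 in⁴.
Extreme fibre distance c = 1.3 in; S = I/c = 0.6689 in³.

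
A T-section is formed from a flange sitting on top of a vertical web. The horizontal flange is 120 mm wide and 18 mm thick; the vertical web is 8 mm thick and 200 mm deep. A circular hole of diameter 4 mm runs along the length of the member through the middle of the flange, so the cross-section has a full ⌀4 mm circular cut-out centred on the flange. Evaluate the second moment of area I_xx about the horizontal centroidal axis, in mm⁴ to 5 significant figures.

I_xx ≈ 1.6285 × 10⁷ mm⁴

Treat the section as a set of non-overlapping primitives; coordinates are from the bounding-box lower-left.
Flange: 120 × 18, A = 2 160 mm², y = 209 mm, Ī = 58 320 mm⁴.
Web: 8 × 200, A = 1 600 mm², y = 100 mm, Ī = 5 333 333 mm⁴.
Hole (subtracted): ⌀4, A = 12.56637 mm², y = 209 mm, Ī = 12.56637 mm⁴.
Centroid: ȳ = ΣA·y / ΣA = 162.4615 mm.
Transfer each piece to the horizontal centroidal axis using Ī + A·d² with d = y − 162.4615:
  flange: d = 46.53852 mm → contributes +4 736 520 mm⁴
  web: d = -62.46148 mm → contributes +11 575 633 mm⁴
  hole: d = 46.53852 mm → contributes −27229.23 mm⁴
Total I = 16 284 924 mm⁴.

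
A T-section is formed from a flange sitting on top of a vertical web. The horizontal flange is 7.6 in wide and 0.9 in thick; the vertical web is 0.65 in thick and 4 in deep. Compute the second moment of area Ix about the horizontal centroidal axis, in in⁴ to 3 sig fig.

Ix ≈ 15.2 in⁴

Break the section into simple shapes (no overlaps), measuring from the bottom-left corner of the bounding box.
Flange: 7.6 × 0.9, A = 6.84 in², y = 4.45 in, Ī = 0.4617 in⁴.
Web: 0.65 × 4, A = 2.6 in², y = 2 in, Ī = 3.4667 in⁴.
Centroid: ȳ = ΣA·y / ΣA = 3.7752 in.
Transfer each piece to the horizontal centroidal axis using Ī + A·d² with d = y − 3.7752:
  flange: d = 0.67479 in → contributes +3.5762 in⁴
  web: d = -1.7752 in → contributes +11.66 in⁴
Total I = 15.236 in⁴.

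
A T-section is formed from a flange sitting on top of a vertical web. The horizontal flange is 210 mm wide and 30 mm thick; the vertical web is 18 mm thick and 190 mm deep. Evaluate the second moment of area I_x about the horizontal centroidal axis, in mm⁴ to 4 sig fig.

Break the section into simple shapes (no overlaps), measuring from the bottom-left corner of the bounding box.
Flange: 210 × 30, A = 6 300 mm², y = 205 mm, Ī = 472 500 mm⁴.
Web: 18 × 190, A = 3 420 mm², y = 95 mm, Ī = 10 288 500 mm⁴.
Centroid: ȳ = ΣA·y / ΣA = 166.296 mm.
Transfer each piece to the horizontal centroidal axis using Ī + A·d² with d = y − 166.296:
  flange: d = 38.7037 mm → contributes +9 909 753 mm⁴
  web: d = -71.2963 mm → contributes +27 672 914 mm⁴
Total I = 37 582 667 mm⁴.

I_x ≈ 3.758 × 10⁷ mm⁴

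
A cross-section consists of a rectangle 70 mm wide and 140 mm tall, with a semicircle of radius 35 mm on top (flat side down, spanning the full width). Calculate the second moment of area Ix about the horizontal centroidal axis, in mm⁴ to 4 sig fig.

Ix ≈ 2.775 × 10⁷ mm⁴

Decompose the section into non-overlapping parts with the origin at the bottom-left of its bounding rectangle.
Rectangular body: 70 × 140, A = 9 800 mm², y = 70 mm, Ī = 16 006 667 mm⁴.
Semicircular cap: semicircle r = 35, A = 1924.23 mm², y = 154.854 mm, Ī = 164 704 mm⁴.
Centroid: ȳ = ΣA·y / ΣA = 83.9266 mm.
Transfer each piece to the horizontal centroidal axis using Ī + A·d² with d = y − 83.9266:
  rectangular body: d = -13.9266 mm → contributes +17 907 391 mm⁴
  semicircular cap: d = 70.9278 mm → contributes +9 845 012 mm⁴
Total I = 27 752 402 mm⁴.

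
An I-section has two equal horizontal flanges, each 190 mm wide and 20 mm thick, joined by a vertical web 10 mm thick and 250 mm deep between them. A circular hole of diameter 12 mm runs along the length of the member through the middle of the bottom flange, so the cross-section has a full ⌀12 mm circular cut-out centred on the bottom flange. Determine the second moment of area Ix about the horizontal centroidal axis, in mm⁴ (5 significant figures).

Ix ≈ 1.4970 × 10⁸ mm⁴

Decompose the section into non-overlapping parts with the origin at the bottom-left of its bounding rectangle.
Bottom flange: 190 × 20, A = 3 800 mm², y = 10 mm, Ī = 126666.7 mm⁴.
Web: 10 × 250, A = 2 500 mm², y = 145 mm, Ī = 13 020 833 mm⁴.
Top flange: 190 × 20, A = 3 800 mm², y = 280 mm, Ī = 126666.7 mm⁴.
Hole (subtracted): ⌀12, A = 113.0973 mm², y = 10 mm, Ī = 1017.876 mm⁴.
Centroid: ȳ = ΣA·y / ΣA = 146.5288 mm.
Transfer each piece to the horizontal centroidal axis using Ī + A·d² with d = y − 146.5288:
  bottom flange: d = -136.5288 mm → contributes +70 959 114 mm⁴
  web: d = -1.528816 mm → contributes +13 026 677 mm⁴
  top flange: d = 133.4712 mm → contributes +67 821 983 mm⁴
  hole: d = -136.5288 mm → contributes −2 109 166 mm⁴
Total I = 149 698 608 mm⁴.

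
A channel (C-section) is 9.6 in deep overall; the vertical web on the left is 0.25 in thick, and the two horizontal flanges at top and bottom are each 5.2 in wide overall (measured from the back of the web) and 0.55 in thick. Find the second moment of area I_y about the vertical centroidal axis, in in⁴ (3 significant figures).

Treat the section as a set of non-overlapping primitives; coordinates are from the bounding-box lower-left.
Web: 0.25 × 9.6, A = 2.4 in², x = 0.125 in, Ī = 0.0125 in⁴.
Top flange (beyond web): 4.95 × 0.55, A = 2.7225 in², x = 2.725 in, Ī = 5.559 in⁴.
Bottom flange (beyond web): 4.95 × 0.55, A = 2.7225 in², x = 2.725 in, Ī = 5.559 in⁴.
Centroid: x̄ = ΣA·x / ΣA = 1.9296 in.
Transfer each piece to the vertical centroidal axis using Ī + A·d² with d = x − 1.9296:
  web: d = -1.8046 in → contributes +7.8282 in⁴
  top flange (beyond web): d = 0.79541 in → contributes +7.2815 in⁴
  bottom flange (beyond web): d = 0.79541 in → contributes +7.2815 in⁴
Total I = 22.391 in⁴.

I_y ≈ 22.4 in⁴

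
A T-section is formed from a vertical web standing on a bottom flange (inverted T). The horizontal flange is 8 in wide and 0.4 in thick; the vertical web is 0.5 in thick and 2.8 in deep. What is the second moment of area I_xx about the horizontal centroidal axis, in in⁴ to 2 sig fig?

Split into non-overlapping primitives; take the origin at the lower-left of the bounding box.
Flange: 8 × 0.4, A = 3.2 in², y = 0.2 in, Ī = 0.04267 in⁴.
Web: 0.5 × 2.8, A = 1.4 in², y = 1.8 in, Ī = 0.9147 in⁴.
Centroid: ȳ = ΣA·y / ΣA = 0.687 in.
Transfer each piece to the horizontal centroidal axis using Ī + A·d² with d = y − 0.687:
  flange: d = -0.487 in → contributes +0.8015 in⁴
  web: d = 1.113 in → contributes +2.649 in⁴
Total I = 3.451 in⁴.

I_xx ≈ 3.5 in⁴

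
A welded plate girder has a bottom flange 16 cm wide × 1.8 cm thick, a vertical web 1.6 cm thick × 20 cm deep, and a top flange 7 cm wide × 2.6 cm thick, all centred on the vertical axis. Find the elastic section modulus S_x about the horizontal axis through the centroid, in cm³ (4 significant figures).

S_x ≈ 478.3 cm³

Decompose the section into non-overlapping parts with the origin at the bottom-left of its bounding rectangle.
Bottom plate: 16 × 1.8, A = 28.8 cm², y = 0.9 cm, Ī = 7.776 cm⁴.
Web plate: 1.6 × 20, A = 32 cm², y = 11.8 cm, Ī = 1066.67 cm⁴.
Top plate: 7 × 2.6, A = 18.2 cm², y = 23.1 cm, Ī = 10.2527 cm⁴.
Centroid: ȳ = ΣA·y / ΣA = 10.4296 cm.
Transfer each piece to the horizontal axis through the centroid using Ī + A·d² with d = y − 10.4296:
  bottom plate: d = -9.52962 cm → contributes +2623.21 cm⁴
  web plate: d = 1.37038 cm → contributes +1126.76 cm⁴
  top plate: d = 12.6704 cm → contributes +2932.05 cm⁴
Total I = 6682.02 cm⁴.
Extreme fibre distance c = 13.9704 cm; S = I/c = 478.299 cm³.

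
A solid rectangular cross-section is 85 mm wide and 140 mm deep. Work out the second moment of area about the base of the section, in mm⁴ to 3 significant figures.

The section: 85 × 140, A = 11 900 mm², y = 70 mm, Ī = 19 436 667 mm⁴.
Transfer it to a horizontal axis along the bottom face using Ī + A·d² with d = y − 0:
  the section: d = 70 mm → contributes +77 746 667 mm⁴
Total I = 77 746 667 mm⁴.

I_base ≈ 7.77 × 10⁷ mm⁴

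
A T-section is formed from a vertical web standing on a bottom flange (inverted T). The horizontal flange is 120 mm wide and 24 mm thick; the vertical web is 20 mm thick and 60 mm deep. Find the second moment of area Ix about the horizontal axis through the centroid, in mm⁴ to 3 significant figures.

Treat the section as a set of non-overlapping primitives; coordinates are from the bounding-box lower-left.
Flange: 120 × 24, A = 2 880 mm², y = 12 mm, Ī = 138 240 mm⁴.
Web: 20 × 60, A = 1 200 mm², y = 54 mm, Ī = 360 000 mm⁴.
Centroid: ȳ = ΣA·y / ΣA = 24.353 mm.
Transfer each piece to the horizontal axis through the centroid using Ī + A·d² with d = y − 24.353:
  flange: d = -12.353 mm → contributes +577 714 mm⁴
  web: d = 29.647 mm → contributes +1 414 738 mm⁴
Total I = 1 992 452 mm⁴.

Ix ≈ 1.99 × 10⁶ mm⁴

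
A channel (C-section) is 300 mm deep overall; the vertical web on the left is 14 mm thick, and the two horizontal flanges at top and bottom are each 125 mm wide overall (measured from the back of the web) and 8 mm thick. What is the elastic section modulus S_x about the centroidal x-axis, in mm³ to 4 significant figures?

S_x ≈ 4.624 × 10⁵ mm³

Break the section into simple shapes (no overlaps), measuring from the bottom-left corner of the bounding box.
Web: 14 × 300, A = 4 200 mm², y = 150 mm, Ī = 31 500 000 mm⁴.
Top flange (beyond web): 111 × 8, A = 888 mm², y = 296 mm, Ī = 4 736 mm⁴.
Bottom flange (beyond web): 111 × 8, A = 888 mm², y = 4 mm, Ī = 4 736 mm⁴.
By symmetry the centroid is at mid-height, ȳ = 150 mm.
Transfer each piece to the centroidal x-axis using Ī + A·d² with d = y − 150:
  web: d = 0 mm → contributes +31 500 000 mm⁴
  top flange (beyond web): d = 146 mm → contributes +18 933 344 mm⁴
  bottom flange (beyond web): d = -146 mm → contributes +18 933 344 mm⁴
Total I = 69 366 688 mm⁴.
Extreme fibre distance c = 150 mm; S = I/c = 462 445 mm³.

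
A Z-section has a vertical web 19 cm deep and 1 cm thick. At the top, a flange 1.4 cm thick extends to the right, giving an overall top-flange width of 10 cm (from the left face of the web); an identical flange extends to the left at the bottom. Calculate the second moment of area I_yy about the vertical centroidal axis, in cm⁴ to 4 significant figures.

I_yy ≈ 801.7 cm⁴

Decompose the section into non-overlapping parts with the origin at the bottom-left of its bounding rectangle.
Web: 1 × 19, A = 19 cm², x = 9.5 cm, Ī = 1.58333 cm⁴.
Top flange (beyond web): 9 × 1.4, A = 12.6 cm², x = 14.5 cm, Ī = 85.05 cm⁴.
Bottom flange (beyond web): 9 × 1.4, A = 12.6 cm², x = 4.5 cm, Ī = 85.05 cm⁴.
Centroid: x̄ = ΣA·x / ΣA = 9.5 cm.
Transfer each piece to the vertical centroidal axis using Ī + A·d² with d = x − 9.5:
  web: d = 0 cm → contributes +1.58333 cm⁴
  top flange (beyond web): d = 5 cm → contributes +400.05 cm⁴
  bottom flange (beyond web): d = -5 cm → contributes +400.05 cm⁴
Total I = 801.683 cm⁴.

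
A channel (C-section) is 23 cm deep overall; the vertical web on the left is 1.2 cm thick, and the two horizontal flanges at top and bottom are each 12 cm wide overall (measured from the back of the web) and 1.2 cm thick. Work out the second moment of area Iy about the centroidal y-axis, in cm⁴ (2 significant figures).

Iy ≈ 740 cm⁴

Break the section into simple shapes (no overlaps), measuring from the bottom-left corner of the bounding box.
Web: 1.2 × 23, A = 27.6 cm², x = 0.6 cm, Ī = 3.312 cm⁴.
Top flange (beyond web): 10.8 × 1.2, A = 12.96 cm², x = 6.6 cm, Ī = 126 cm⁴.
Bottom flange (beyond web): 10.8 × 1.2, A = 12.96 cm², x = 6.6 cm, Ī = 126 cm⁴.
Centroid: x̄ = ΣA·x / ΣA = 3.506 cm.
Transfer each piece to the centroidal y-axis using Ī + A·d² with d = x − 3.506:
  web: d = -2.906 cm → contributes +236.4 cm⁴
  top flange (beyond web): d = 3.094 cm → contributes +250 cm⁴
  bottom flange (beyond web): d = 3.094 cm → contributes +250 cm⁴
Total I = 736.5 cm⁴.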